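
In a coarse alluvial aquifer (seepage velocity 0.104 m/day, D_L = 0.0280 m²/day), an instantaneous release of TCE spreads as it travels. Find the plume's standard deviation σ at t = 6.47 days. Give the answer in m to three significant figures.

0.602 m

Dispersive spreading gives a Gaussian with σ² = 2Dt; advection only shifts the center.
σ = √(2 × 0.0280 × 6.47) = 0.602 m.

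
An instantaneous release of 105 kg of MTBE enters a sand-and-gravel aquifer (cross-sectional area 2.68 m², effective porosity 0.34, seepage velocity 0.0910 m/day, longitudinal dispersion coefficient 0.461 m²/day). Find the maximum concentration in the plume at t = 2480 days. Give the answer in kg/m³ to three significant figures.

The peak of an instantaneous 1D plume sits at x = vt; there the Gaussian factor is 1 and C_max = M/(n_e·A·√(4πDt)), where n_e·A is the pore area the mass is dissolved in.
√(4πDt) = √(4π × 0.461 × 2480) = 119.9 m, so C_max = 105/(0.34 × 2.68 × 119.9) = 0.961 kg/m³.

0.961 kg/m³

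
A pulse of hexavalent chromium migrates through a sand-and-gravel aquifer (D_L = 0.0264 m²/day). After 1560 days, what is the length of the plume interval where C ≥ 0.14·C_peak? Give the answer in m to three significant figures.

36.0 m

The plume is Gaussian with σ = √(2Dt) = √(2 × 0.0264 × 1560) = 9.076 m.
C/C_peak = exp(−Δx²/(2σ²)) = 0.14 ⇒ Δx = σ·√(−2 ln 0.14) = 9.076 × 1.983 = 18.00 m.
Width = 2Δx = 36.0 m.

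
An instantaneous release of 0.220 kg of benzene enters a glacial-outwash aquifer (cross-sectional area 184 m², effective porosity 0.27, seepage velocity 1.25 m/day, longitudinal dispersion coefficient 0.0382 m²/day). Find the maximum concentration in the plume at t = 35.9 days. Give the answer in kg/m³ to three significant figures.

The peak of an instantaneous 1D plume sits at x = vt; there the Gaussian factor is 1 and C_max = M/(n_e·A·√(4πDt)), where n_e·A is the pore area the mass is dissolved in.
√(4πDt) = √(4π × 0.0382 × 35.9) = 4.151 m, so C_max = 0.220/(0.27 × 184 × 4.151) = 0.00107 kg/m³.

0.00107 kg/m³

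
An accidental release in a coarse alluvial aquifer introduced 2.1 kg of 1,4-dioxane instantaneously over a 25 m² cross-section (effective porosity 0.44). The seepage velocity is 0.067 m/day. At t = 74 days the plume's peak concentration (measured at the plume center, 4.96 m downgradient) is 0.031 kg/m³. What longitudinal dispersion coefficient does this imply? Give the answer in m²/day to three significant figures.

At the plume center C_max = M/(n_e·A·√(4πDt)), so D = M²/(4πt·(n_e·A·C_max)²).
n_e·A·C_max = 0.44 × 25 × 0.031 = 0.3410 kg/m.
D = 2.1²/(4π × 74 × 0.3410²) = 0.0408 m²/day.

0.0408 m²/day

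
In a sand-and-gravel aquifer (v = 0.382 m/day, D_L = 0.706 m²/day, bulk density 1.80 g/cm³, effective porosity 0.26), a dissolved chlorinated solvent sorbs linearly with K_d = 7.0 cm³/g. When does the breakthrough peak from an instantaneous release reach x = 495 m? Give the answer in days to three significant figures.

Retardation factor R = 1 + ρ_b·K_d/n = 1 + 1.80 × 7.0/0.26 = 49.46.
Sorption retards both mechanisms: v_R = v/R = 0.007723 m/day, D_R = D/R = 0.01427 m²/day.
Peak time from v_R²t² + 2D_R t − x² = 0: t = (√(D_R² + v_R²x²) − D_R)/v_R².
√(D_R² + v_R²x²) = √(0.01427² + 0.007723² × 495²) = 3.823; v_R² = 5.964e-05.
t = (3.823 − 0.01427)/5.964e-05 = 63900 days.

63900 days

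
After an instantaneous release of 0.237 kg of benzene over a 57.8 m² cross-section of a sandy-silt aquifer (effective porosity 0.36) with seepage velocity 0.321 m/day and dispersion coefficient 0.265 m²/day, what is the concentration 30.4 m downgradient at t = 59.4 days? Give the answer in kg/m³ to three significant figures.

0.000105 kg/m³

For an instantaneous plane source, C(x,t) = M/(n_e·A·√(4πDt)) · exp(−(x−vt)²/(4Dt)), with n_e·A the pore (flow) area.
Plume center vt = 0.321 × 59.4 = 19.0674 m, so the well at 30.4 m is 11.3326 m downgradient of the peak.
√(4πDt) = 14.06 m, giving peak height M/(n_e·A·√(4πDt)) = 0.237/(0.36 × 57.8 × 14.06) = 0.0008101 kg/m³.
(x−vt)²/(4Dt) = (11.3326)²/(4 × 0.265 × 59.4) = 2.040; exp(−2.040) = 0.1300.
C = 0.0008101 × 0.1300 = 0.000105 kg/m³.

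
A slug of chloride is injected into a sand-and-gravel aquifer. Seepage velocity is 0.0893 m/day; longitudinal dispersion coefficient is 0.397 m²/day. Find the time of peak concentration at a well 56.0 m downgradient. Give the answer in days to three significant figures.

For the 1D instantaneous-source solution, setting ∂C/∂t = 0 at fixed x gives v²t² + 2Dt − x² = 0, so t = (√(D² + v²x²) − D)/v².
√(D² + v²x²) = √(0.397² + 0.0893² × 56.0²) = 5.017; v² = 0.00797449.
t = (5.017 − 0.397)/0.00797449 = 579 days (vs. the pure-advection estimate x/v = 627 d).

579 days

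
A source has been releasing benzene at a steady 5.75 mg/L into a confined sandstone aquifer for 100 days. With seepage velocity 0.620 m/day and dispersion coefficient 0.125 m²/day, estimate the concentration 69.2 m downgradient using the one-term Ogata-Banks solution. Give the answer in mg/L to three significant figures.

0.431 mg/L

For a continuous step input, C/C₀ ≈ ½·erfc((x−vt)/(2√(Dt))).
vt = 0.620 × 100 = 62 m and 2√(Dt) = 2√(0.125 × 100) = 7.071 m.
Argument (x−vt)/(2√(Dt)) = (69.2 − 62)/7.071 = 1.018; ½·erfc(1.018) = 0.07498.
C = 5.75 × 0.07498 = 0.431 mg/L.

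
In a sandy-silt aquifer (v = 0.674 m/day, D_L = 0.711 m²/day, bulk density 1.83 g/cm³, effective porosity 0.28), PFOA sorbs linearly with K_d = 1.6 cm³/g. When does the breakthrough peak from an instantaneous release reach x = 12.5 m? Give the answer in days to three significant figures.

Retardation factor R = 1 + ρ_b·K_d/n = 1 + 1.83 × 1.6/0.28 = 11.46.
Sorption retards both mechanisms: v_R = v/R = 0.05881 m/day, D_R = D/R = 0.06204 m²/day.
Peak time from v_R²t² + 2D_R t − x² = 0: t = (√(D_R² + v_R²x²) − D_R)/v_R².
√(D_R² + v_R²x²) = √(0.06204² + 0.05881² × 12.5²) = 0.7377; v_R² = 0.003459.
t = (0.7377 − 0.06204)/0.003459 = 195 days.

195 days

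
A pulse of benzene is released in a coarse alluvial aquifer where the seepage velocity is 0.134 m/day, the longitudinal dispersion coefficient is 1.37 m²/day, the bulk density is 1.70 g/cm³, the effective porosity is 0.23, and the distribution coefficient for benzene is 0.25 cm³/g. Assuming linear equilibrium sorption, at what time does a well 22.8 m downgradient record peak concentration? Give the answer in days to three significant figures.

Retardation factor R = 1 + ρ_b·K_d/n = 1 + 1.70 × 0.25/0.23 = 2.848.
Sorption retards both mechanisms: v_R = v/R = 0.04705 m/day, D_R = D/R = 0.4810 m²/day.
Peak time from v_R²t² + 2D_R t − x² = 0: t = (√(D_R² + v_R²x²) − D_R)/v_R².
√(D_R² + v_R²x²) = √(0.4810² + 0.04705² × 22.8²) = 1.176; v_R² = 0.002214.
t = (1.176 − 0.4810)/0.002214 = 314 days.

314 days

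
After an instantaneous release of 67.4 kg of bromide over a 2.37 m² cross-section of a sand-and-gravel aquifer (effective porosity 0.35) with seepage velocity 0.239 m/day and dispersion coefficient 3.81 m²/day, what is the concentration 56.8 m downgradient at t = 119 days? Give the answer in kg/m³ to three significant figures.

For an instantaneous plane source, C(x,t) = M/(n_e·A·√(4πDt)) · exp(−(x−vt)²/(4Dt)), with n_e·A the pore (flow) area.
Plume center vt = 0.239 × 119 = 28.441 m, so the well at 56.8 m is 28.359 m downgradient of the peak.
√(4πDt) = 75.48 m, giving peak height M/(n_e·A·√(4πDt)) = 67.4/(0.35 × 2.37 × 75.48) = 1.076 kg/m³.
(x−vt)²/(4Dt) = (28.359)²/(4 × 3.81 × 119) = 0.4435; exp(−0.4435) = 0.6418.
C = 1.076 × 0.6418 = 0.691 kg/m³.

0.691 kg/m³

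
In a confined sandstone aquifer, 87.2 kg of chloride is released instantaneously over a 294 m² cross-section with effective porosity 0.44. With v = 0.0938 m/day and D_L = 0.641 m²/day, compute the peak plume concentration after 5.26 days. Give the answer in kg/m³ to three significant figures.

The peak of an instantaneous 1D plume sits at x = vt; there the Gaussian factor is 1 and C_max = M/(n_e·A·√(4πDt)), where n_e·A is the pore area the mass is dissolved in.
√(4πDt) = √(4π × 0.641 × 5.26) = 6.509 m, so C_max = 87.2/(0.44 × 294 × 6.509) = 0.104 kg/m³.

0.104 kg/m³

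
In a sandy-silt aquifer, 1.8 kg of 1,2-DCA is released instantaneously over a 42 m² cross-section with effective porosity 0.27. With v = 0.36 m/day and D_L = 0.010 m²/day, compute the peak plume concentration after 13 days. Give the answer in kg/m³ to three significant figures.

The peak of an instantaneous 1D plume sits at x = vt; there the Gaussian factor is 1 and C_max = M/(n_e·A·√(4πDt)), where n_e·A is the pore area the mass is dissolved in.
√(4πDt) = √(4π × 0.010 × 13) = 1.278 m, so C_max = 1.8/(0.27 × 42 × 1.278) = 0.124 kg/m³.

0.124 kg/m³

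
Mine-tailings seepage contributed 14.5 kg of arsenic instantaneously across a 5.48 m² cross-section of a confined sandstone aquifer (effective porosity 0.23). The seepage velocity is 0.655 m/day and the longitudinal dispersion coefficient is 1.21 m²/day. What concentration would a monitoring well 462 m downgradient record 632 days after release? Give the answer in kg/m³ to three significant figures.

For an instantaneous plane source, C(x,t) = M/(n_e·A·√(4πDt)) · exp(−(x−vt)²/(4Dt)), with n_e·A the pore (flow) area.
Plume center vt = 0.655 × 632 = 413.96 m, so the well at 462 m is 48.04 m downgradient of the peak.
√(4πDt) = 98.03 m, giving peak height M/(n_e·A·√(4πDt)) = 14.5/(0.23 × 5.48 × 98.03) = 0.1174 kg/m³.
(x−vt)²/(4Dt) = (48.04)²/(4 × 1.21 × 632) = 0.7545; exp(−0.7545) = 0.4702.
C = 0.1174 × 0.4702 = 0.0552 kg/m³.

0.0552 kg/m³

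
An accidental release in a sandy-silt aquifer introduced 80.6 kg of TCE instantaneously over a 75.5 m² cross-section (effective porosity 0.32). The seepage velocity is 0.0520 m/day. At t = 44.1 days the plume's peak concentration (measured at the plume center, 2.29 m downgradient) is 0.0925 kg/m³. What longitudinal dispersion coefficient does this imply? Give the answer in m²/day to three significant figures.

2.35 m²/day

At the plume center C_max = M/(n_e·A·√(4πDt)), so D = M²/(4πt·(n_e·A·C_max)²).
n_e·A·C_max = 0.32 × 75.5 × 0.0925 = 2.235 kg/m.
D = 80.6²/(4π × 44.1 × 2.235²) = 2.35 m²/day.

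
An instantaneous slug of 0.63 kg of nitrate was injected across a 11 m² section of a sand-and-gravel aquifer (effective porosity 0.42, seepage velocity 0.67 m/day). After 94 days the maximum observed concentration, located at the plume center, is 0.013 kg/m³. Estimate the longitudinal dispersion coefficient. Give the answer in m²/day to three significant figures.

0.0931 m²/day

At the plume center C_max = M/(n_e·A·√(4πDt)), so D = M²/(4πt·(n_e·A·C_max)²).
n_e·A·C_max = 0.42 × 11 × 0.013 = 0.06006 kg/m.
D = 0.63²/(4π × 94 × 0.06006²) = 0.0931 m²/day.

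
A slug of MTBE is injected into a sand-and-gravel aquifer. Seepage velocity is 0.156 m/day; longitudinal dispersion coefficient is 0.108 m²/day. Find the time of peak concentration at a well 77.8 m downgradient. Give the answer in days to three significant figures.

For the 1D instantaneous-source solution, setting ∂C/∂t = 0 at fixed x gives v²t² + 2Dt − x² = 0, so t = (√(D² + v²x²) − D)/v².
√(D² + v²x²) = √(0.108² + 0.156² × 77.8²) = 12.14; v² = 0.024336.
t = (12.14 − 0.108)/0.024336 = 494 days (vs. the pure-advection estimate x/v = 499 d).

494 days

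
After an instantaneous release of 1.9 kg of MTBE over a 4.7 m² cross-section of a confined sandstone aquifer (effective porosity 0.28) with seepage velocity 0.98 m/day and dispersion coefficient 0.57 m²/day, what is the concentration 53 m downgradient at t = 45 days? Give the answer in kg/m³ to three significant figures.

0.0372 kg/m³

For an instantaneous plane source, C(x,t) = M/(n_e·A·√(4πDt)) · exp(−(x−vt)²/(4Dt)), with n_e·A the pore (flow) area.
Plume center vt = 0.98 × 45 = 44.1 m, so the well at 53 m is 8.9 m downgradient of the peak.
√(4πDt) = 17.95 m, giving peak height M/(n_e·A·√(4πDt)) = 1.9/(0.28 × 4.7 × 17.95) = 0.08043 kg/m³.
(x−vt)²/(4Dt) = (8.9)²/(4 × 0.57 × 45) = 0.7720; exp(−0.7720) = 0.4621.
C = 0.08043 × 0.4621 = 0.0372 kg/m³.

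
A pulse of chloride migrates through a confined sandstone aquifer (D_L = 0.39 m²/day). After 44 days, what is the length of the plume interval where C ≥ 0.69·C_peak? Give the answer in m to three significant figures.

The plume is Gaussian with σ = √(2Dt) = √(2 × 0.39 × 44) = 5.858 m.
C/C_peak = exp(−Δx²/(2σ²)) = 0.69 ⇒ Δx = σ·√(−2 ln 0.69) = 5.858 × 0.8615 = 5.047 m.
Width = 2Δx = 10.1 m.

10.1 m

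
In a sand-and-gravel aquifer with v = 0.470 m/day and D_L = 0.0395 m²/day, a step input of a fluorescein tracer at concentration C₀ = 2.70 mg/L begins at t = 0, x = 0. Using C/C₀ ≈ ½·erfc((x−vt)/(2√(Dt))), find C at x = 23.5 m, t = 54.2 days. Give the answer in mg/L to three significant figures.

2.24 mg/L

For a continuous step input, C/C₀ ≈ ½·erfc((x−vt)/(2√(Dt))).
vt = 0.470 × 54.2 = 25.474 m and 2√(Dt) = 2√(0.0395 × 54.2) = 2.926 m.
Argument (x−vt)/(2√(Dt)) = (23.5 − 25.474)/2.926 = -0.6746; ½·erfc(-0.6746) = 0.8300.
C = 2.70 × 0.8300 = 2.24 mg/L.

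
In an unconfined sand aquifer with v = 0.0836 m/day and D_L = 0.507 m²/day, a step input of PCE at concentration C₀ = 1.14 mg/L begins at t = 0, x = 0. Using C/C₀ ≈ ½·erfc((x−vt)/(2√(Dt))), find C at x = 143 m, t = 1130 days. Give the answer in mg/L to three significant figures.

For a continuous step input, C/C₀ ≈ ½·erfc((x−vt)/(2√(Dt))).
vt = 0.0836 × 1130 = 94.468 m and 2√(Dt) = 2√(0.507 × 1130) = 47.87 m.
Argument (x−vt)/(2√(Dt)) = (143 − 94.468)/47.87 = 1.014; ½·erfc(1.014) = 0.07578.
C = 1.14 × 0.07578 = 0.0864 mg/L.

0.0864 mg/L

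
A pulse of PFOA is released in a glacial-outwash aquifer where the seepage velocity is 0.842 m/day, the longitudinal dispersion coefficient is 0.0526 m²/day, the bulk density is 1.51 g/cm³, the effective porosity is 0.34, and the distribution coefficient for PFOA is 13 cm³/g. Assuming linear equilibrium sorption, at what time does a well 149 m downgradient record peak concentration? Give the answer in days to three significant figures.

Retardation factor R = 1 + ρ_b·K_d/n = 1 + 1.51 × 13/0.34 = 58.74.
Sorption retards both mechanisms: v_R = v/R = 0.01433 m/day, D_R = D/R = 0.0008955 m²/day.
Peak time from v_R²t² + 2D_R t − x² = 0: t = (√(D_R² + v_R²x²) − D_R)/v_R².
√(D_R² + v_R²x²) = √(0.0008955² + 0.01433² × 149²) = 2.135; v_R² = 0.0002053.
t = (2.135 − 0.0008955)/0.0002053 = 10400 days.

10400 days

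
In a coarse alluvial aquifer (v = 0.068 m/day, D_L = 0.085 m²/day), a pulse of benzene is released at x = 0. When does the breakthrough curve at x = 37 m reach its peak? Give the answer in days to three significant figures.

526 days

For the 1D instantaneous-source solution, setting ∂C/∂t = 0 at fixed x gives v²t² + 2Dt − x² = 0, so t = (√(D² + v²x²) − D)/v².
√(D² + v²x²) = √(0.085² + 0.068² × 37²) = 2.517; v² = 0.004624.
t = (2.517 − 0.085)/0.004624 = 526 days (vs. the pure-advection estimate x/v = 544 d).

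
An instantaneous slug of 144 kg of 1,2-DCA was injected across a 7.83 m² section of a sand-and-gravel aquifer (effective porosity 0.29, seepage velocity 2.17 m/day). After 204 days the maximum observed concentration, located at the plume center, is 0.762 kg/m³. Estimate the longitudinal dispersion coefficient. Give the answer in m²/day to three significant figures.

2.70 m²/day

At the plume center C_max = M/(n_e·A·√(4πDt)), so D = M²/(4πt·(n_e·A·C_max)²).
n_e·A·C_max = 0.29 × 7.83 × 0.762 = 1.730 kg/m.
D = 144²/(4π × 204 × 1.730²) = 2.70 m²/day.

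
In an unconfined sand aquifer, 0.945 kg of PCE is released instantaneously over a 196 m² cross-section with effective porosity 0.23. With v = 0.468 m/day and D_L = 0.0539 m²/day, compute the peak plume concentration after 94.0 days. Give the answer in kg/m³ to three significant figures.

0.00263 kg/m³

The peak of an instantaneous 1D plume sits at x = vt; there the Gaussian factor is 1 and C_max = M/(n_e·A·√(4πDt)), where n_e·A is the pore area the mass is dissolved in.
√(4πDt) = √(4π × 0.0539 × 94.0) = 7.979 m, so C_max = 0.945/(0.23 × 196 × 7.979) = 0.00263 kg/m³.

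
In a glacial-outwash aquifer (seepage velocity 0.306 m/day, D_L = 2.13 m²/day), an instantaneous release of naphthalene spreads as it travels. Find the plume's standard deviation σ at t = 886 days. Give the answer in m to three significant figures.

61.4 m

Dispersive spreading gives a Gaussian with σ² = 2Dt; advection only shifts the center.
σ = √(2 × 2.13 × 886) = 61.4 m.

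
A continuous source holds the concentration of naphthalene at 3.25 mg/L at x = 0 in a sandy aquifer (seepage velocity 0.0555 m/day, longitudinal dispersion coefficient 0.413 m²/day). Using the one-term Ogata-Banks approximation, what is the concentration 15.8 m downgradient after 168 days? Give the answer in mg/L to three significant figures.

For a continuous step input, C/C₀ ≈ ½·erfc((x−vt)/(2√(Dt))).
vt = 0.0555 × 168 = 9.324 m and 2√(Dt) = 2√(0.413 × 168) = 16.66 m.
Argument (x−vt)/(2√(Dt)) = (15.8 − 9.324)/16.66 = 0.3887; ½·erfc(0.3887) = 0.2913.
C = 3.25 × 0.2913 = 0.947 mg/L.

0.947 mg/L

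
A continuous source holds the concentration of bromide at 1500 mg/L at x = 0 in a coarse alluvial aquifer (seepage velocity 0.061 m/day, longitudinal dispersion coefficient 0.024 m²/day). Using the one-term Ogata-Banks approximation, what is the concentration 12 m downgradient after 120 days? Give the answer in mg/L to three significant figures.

For a continuous step input, C/C₀ ≈ ½·erfc((x−vt)/(2√(Dt))).
vt = 0.061 × 120 = 7.32 m and 2√(Dt) = 2√(0.024 × 120) = 3.394 m.
Argument (x−vt)/(2√(Dt)) = (12 − 7.32)/3.394 = 1.379; ½·erfc(1.379) = 0.02558.
C = 1500 × 0.02558 = 38.4 mg/L.

38.4 mg/L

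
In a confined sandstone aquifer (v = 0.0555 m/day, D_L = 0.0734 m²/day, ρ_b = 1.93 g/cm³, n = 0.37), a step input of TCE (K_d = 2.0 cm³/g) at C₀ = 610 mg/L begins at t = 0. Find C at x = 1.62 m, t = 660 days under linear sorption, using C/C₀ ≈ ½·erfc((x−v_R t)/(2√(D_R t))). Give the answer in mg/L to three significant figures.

431 mg/L

Retardation factor R = 1 + ρ_b·K_d/n = 1 + 1.93 × 2.0/0.37 = 11.43.
Sorption retards both mechanisms: v_R = v/R = 0.004856 m/day, D_R = D/R = 0.006422 m²/day.
v_R·t = 0.004856 × 660 = 3.20496 m; 2√(D_R t) = 4.118 m; argument = (1.62 − 3.20496)/4.118 = -0.3849.
C = C₀ × ½·erfc(-0.3849) = 610 × 0.7069 = 431 mg/L.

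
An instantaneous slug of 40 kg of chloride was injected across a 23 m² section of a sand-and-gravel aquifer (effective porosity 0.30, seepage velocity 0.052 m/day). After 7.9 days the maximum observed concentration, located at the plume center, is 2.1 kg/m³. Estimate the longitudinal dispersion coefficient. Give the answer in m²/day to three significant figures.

0.0768 m²/day

At the plume center C_max = M/(n_e·A·√(4πDt)), so D = M²/(4πt·(n_e·A·C_max)²).
n_e·A·C_max = 0.30 × 23 × 2.1 = 14.49 kg/m.
D = 40²/(4π × 7.9 × 14.49²) = 0.0768 m²/day.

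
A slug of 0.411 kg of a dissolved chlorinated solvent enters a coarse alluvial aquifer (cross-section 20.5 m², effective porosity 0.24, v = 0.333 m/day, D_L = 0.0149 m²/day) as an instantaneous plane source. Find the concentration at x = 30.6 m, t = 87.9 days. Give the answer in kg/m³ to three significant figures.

0.0147 kg/m³

For an instantaneous plane source, C(x,t) = M/(n_e·A·√(4πDt)) · exp(−(x−vt)²/(4Dt)), with n_e·A the pore (flow) area.
Plume center vt = 0.333 × 87.9 = 29.2707 m, so the well at 30.6 m is 1.3293 m downgradient of the peak.
√(4πDt) = 4.057 m, giving peak height M/(n_e·A·√(4πDt)) = 0.411/(0.24 × 20.5 × 4.057) = 0.02059 kg/m³.
(x−vt)²/(4Dt) = (1.3293)²/(4 × 0.0149 × 87.9) = 0.3373; exp(−0.3373) = 0.7137.
C = 0.02059 × 0.7137 = 0.0147 kg/m³.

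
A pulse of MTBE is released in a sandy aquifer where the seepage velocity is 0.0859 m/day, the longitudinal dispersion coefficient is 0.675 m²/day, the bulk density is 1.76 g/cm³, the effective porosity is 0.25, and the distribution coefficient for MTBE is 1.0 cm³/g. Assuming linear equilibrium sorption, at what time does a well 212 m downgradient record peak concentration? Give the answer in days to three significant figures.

Retardation factor R = 1 + ρ_b·K_d/n = 1 + 1.76 × 1.0/0.25 = 8.040.
Sorption retards both mechanisms: v_R = v/R = 0.01068 m/day, D_R = D/R = 0.08396 m²/day.
Peak time from v_R²t² + 2D_R t − x² = 0: t = (√(D_R² + v_R²x²) − D_R)/v_R².
√(D_R² + v_R²x²) = √(0.08396² + 0.01068² × 212²) = 2.266; v_R² = 0.0001141.
t = (2.266 − 0.08396)/0.0001141 = 19100 days.

19100 days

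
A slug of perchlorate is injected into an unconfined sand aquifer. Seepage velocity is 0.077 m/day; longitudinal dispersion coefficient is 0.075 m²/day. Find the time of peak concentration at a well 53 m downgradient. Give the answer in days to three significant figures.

676 days

For the 1D instantaneous-source solution, setting ∂C/∂t = 0 at fixed x gives v²t² + 2Dt − x² = 0, so t = (√(D² + v²x²) − D)/v².
√(D² + v²x²) = √(0.075² + 0.077² × 53²) = 4.082; v² = 0.005929.
t = (4.082 − 0.075)/0.005929 = 676 days (vs. the pure-advection estimate x/v = 688 d).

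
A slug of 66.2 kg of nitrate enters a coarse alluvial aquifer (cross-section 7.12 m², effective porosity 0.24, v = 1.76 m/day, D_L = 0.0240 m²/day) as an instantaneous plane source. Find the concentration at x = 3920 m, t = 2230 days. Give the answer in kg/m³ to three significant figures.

For an instantaneous plane source, C(x,t) = M/(n_e·A·√(4πDt)) · exp(−(x−vt)²/(4Dt)), with n_e·A the pore (flow) area.
Plume center vt = 1.76 × 2230 = 3924.8 m, so the well at 3920 m is 4.8 m upgradient of the peak.
√(4πDt) = 25.93 m, giving peak height M/(n_e·A·√(4πDt)) = 66.2/(0.24 × 7.12 × 25.93) = 1.494 kg/m³.
(x−vt)²/(4Dt) = (-4.8)²/(4 × 0.0240 × 2230) = 0.1076; exp(−0.1076) = 0.8980.
C = 1.494 × 0.8980 = 1.34 kg/m³.

1.34 kg/m³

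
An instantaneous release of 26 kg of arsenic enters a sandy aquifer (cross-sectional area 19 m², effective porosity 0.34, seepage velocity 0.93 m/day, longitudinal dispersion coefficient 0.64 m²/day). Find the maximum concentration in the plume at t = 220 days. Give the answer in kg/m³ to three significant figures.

The peak of an instantaneous 1D plume sits at x = vt; there the Gaussian factor is 1 and C_max = M/(n_e·A·√(4πDt)), where n_e·A is the pore area the mass is dissolved in.
√(4πDt) = √(4π × 0.64 × 220) = 42.06 m, so C_max = 26/(0.34 × 19 × 42.06) = 0.0957 kg/m³.

0.0957 kg/m³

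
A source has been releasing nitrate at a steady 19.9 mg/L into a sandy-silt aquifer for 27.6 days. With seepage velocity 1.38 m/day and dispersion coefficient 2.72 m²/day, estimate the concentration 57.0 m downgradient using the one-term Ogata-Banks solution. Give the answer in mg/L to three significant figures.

For a continuous step input, C/C₀ ≈ ½·erfc((x−vt)/(2√(Dt))).
vt = 1.38 × 27.6 = 38.088 m and 2√(Dt) = 2√(2.72 × 27.6) = 17.33 m.
Argument (x−vt)/(2√(Dt)) = (57.0 − 38.088)/17.33 = 1.091; ½·erfc(1.091) = 0.06143.
C = 19.9 × 0.06143 = 1.22 mg/L.

1.22 mg/L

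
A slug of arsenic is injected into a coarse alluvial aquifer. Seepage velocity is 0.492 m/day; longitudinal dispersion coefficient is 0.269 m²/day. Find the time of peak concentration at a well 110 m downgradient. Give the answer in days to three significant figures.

222 days

For the 1D instantaneous-source solution, setting ∂C/∂t = 0 at fixed x gives v²t² + 2Dt − x² = 0, so t = (√(D² + v²x²) − D)/v².
√(D² + v²x²) = √(0.269² + 0.492² × 110²) = 54.12; v² = 0.242064.
t = (54.12 − 0.269)/0.242064 = 222 days (vs. the pure-advection estimate x/v = 224 d).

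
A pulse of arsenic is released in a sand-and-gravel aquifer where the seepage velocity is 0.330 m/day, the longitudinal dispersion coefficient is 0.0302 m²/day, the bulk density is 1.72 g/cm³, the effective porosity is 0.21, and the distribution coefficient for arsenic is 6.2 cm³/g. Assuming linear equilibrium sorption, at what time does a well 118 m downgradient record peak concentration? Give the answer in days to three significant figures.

18500 days

Retardation factor R = 1 + ρ_b·K_d/n = 1 + 1.72 × 6.2/0.21 = 51.78.
Sorption retards both mechanisms: v_R = v/R = 0.006373 m/day, D_R = D/R = 0.0005832 m²/day.
Peak time from v_R²t² + 2D_R t − x² = 0: t = (√(D_R² + v_R²x²) − D_R)/v_R².
√(D_R² + v_R²x²) = √(0.0005832² + 0.006373² × 118²) = 0.7520; v_R² = 4.062e-05.
t = (0.7520 − 0.0005832)/4.062e-05 = 18500 days.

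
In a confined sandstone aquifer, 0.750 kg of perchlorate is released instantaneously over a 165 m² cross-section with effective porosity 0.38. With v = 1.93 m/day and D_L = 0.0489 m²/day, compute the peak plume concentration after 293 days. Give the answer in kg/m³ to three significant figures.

0.000891 kg/m³

The peak of an instantaneous 1D plume sits at x = vt; there the Gaussian factor is 1 and C_max = M/(n_e·A·√(4πDt)), where n_e·A is the pore area the mass is dissolved in.
√(4πDt) = √(4π × 0.0489 × 293) = 13.42 m, so C_max = 0.750/(0.38 × 165 × 13.42) = 0.000891 kg/m³.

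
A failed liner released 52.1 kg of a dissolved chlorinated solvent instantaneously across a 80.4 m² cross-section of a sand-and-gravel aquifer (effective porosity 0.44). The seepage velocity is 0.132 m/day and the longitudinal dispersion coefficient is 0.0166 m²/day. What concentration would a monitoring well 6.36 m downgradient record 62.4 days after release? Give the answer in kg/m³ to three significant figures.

For an instantaneous plane source, C(x,t) = M/(n_e·A·√(4πDt)) · exp(−(x−vt)²/(4Dt)), with n_e·A the pore (flow) area.
Plume center vt = 0.132 × 62.4 = 8.2368 m, so the well at 6.36 m is 1.8768 m upgradient of the peak.
√(4πDt) = 3.608 m, giving peak height M/(n_e·A·√(4πDt)) = 52.1/(0.44 × 80.4 × 3.608) = 0.4082 kg/m³.
(x−vt)²/(4Dt) = (-1.8768)²/(4 × 0.0166 × 62.4) = 0.8501; exp(−0.8501) = 0.4274.
C = 0.4082 × 0.4274 = 0.174 kg/m³.

0.174 kg/m³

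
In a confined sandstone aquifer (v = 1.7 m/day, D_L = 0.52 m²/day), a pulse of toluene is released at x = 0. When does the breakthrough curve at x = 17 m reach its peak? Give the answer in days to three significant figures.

9.82 days

For the 1D instantaneous-source solution, setting ∂C/∂t = 0 at fixed x gives v²t² + 2Dt − x² = 0, so t = (√(D² + v²x²) − D)/v².
√(D² + v²x²) = √(0.52² + 1.7² × 17²) = 28.90; v² = 2.89.
t = (28.90 − 0.52)/2.89 = 9.82 days (vs. the pure-advection estimate x/v = 10.0 d).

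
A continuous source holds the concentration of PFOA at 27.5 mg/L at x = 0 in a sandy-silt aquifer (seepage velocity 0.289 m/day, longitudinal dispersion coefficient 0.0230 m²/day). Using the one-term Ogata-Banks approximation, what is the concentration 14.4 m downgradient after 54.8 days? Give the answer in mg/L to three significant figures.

22.5 mg/L

For a continuous step input, C/C₀ ≈ ½·erfc((x−vt)/(2√(Dt))).
vt = 0.289 × 54.8 = 15.8372 m and 2√(Dt) = 2√(0.0230 × 54.8) = 2.245 m.
Argument (x−vt)/(2√(Dt)) = (14.4 − 15.8372)/2.245 = -0.6402; ½·erfc(-0.6402) = 0.8174.
C = 27.5 × 0.8174 = 22.5 mg/L.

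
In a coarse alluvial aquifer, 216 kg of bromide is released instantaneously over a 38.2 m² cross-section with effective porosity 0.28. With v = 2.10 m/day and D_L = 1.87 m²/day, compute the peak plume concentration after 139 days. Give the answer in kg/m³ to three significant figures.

The peak of an instantaneous 1D plume sits at x = vt; there the Gaussian factor is 1 and C_max = M/(n_e·A·√(4πDt)), where n_e·A is the pore area the mass is dissolved in.
√(4πDt) = √(4π × 1.87 × 139) = 57.15 m, so C_max = 216/(0.28 × 38.2 × 57.15) = 0.353 kg/m³.

0.353 kg/m³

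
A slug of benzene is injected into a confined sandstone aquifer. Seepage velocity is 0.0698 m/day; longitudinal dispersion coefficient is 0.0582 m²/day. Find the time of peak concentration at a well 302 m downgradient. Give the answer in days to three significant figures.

For the 1D instantaneous-source solution, setting ∂C/∂t = 0 at fixed x gives v²t² + 2Dt − x² = 0, so t = (√(D² + v²x²) − D)/v².
√(D² + v²x²) = √(0.0582² + 0.0698² × 302²) = 21.08; v² = 0.00487204.
t = (21.08 − 0.0582)/0.00487204 = 4310 days (vs. the pure-advection estimate x/v = 4330 d).

4310 days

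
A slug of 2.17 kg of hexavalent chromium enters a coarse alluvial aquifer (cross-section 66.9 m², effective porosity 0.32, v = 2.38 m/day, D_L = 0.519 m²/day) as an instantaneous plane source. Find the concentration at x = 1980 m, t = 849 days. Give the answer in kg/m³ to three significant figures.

0.000534 kg/m³

For an instantaneous plane source, C(x,t) = M/(n_e·A·√(4πDt)) · exp(−(x−vt)²/(4Dt)), with n_e·A the pore (flow) area.
Plume center vt = 2.38 × 849 = 2020.62 m, so the well at 1980 m is 40.62 m upgradient of the peak.
√(4πDt) = 74.41 m, giving peak height M/(n_e·A·√(4πDt)) = 2.17/(0.32 × 66.9 × 74.41) = 0.001362 kg/m³.
(x−vt)²/(4Dt) = (-40.62)²/(4 × 0.519 × 849) = 0.9361; exp(−0.9361) = 0.3922.
C = 0.001362 × 0.3922 = 0.000534 kg/m³.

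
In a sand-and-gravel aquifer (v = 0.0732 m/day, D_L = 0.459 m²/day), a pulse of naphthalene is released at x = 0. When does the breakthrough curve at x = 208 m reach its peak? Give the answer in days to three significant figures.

2760 days

For the 1D instantaneous-source solution, setting ∂C/∂t = 0 at fixed x gives v²t² + 2Dt − x² = 0, so t = (√(D² + v²x²) − D)/v².
√(D² + v²x²) = √(0.459² + 0.0732² × 208²) = 15.23; v² = 0.00535824.
t = (15.23 − 0.459)/0.00535824 = 2760 days (vs. the pure-advection estimate x/v = 2840 d).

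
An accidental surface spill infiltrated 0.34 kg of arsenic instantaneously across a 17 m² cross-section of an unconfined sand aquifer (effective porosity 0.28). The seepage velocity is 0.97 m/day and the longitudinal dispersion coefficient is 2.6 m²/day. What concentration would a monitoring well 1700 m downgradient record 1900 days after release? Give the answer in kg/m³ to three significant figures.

0.000102 kg/m³

For an instantaneous plane source, C(x,t) = M/(n_e·A·√(4πDt)) · exp(−(x−vt)²/(4Dt)), with n_e·A the pore (flow) area.
Plume center vt = 0.97 × 1900 = 1843 m, so the well at 1700 m is 143 m upgradient of the peak.
√(4πDt) = 249.2 m, giving peak height M/(n_e·A·√(4πDt)) = 0.34/(0.28 × 17 × 249.2) = 0.0002866 kg/m³.
(x−vt)²/(4Dt) = (-143)²/(4 × 2.6 × 1900) = 1.035; exp(−1.035) = 0.3552.
C = 0.0002866 × 0.3552 = 0.000102 kg/m³.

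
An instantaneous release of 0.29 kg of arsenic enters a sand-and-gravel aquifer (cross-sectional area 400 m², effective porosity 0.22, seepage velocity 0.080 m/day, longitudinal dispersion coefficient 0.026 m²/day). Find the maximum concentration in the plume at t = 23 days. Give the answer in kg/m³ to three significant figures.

The peak of an instantaneous 1D plume sits at x = vt; there the Gaussian factor is 1 and C_max = M/(n_e·A·√(4πDt)), where n_e·A is the pore area the mass is dissolved in.
√(4πDt) = √(4π × 0.026 × 23) = 2.741 m, so C_max = 0.29/(0.22 × 400 × 2.741) = 0.00120 kg/m³.

0.00120 kg/m³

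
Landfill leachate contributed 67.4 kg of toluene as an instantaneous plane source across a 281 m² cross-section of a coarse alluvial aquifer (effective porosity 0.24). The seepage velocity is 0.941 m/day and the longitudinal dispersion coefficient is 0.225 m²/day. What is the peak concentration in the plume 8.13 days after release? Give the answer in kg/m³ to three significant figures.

0.208 kg/m³

The peak of an instantaneous 1D plume sits at x = vt; there the Gaussian factor is 1 and C_max = M/(n_e·A·√(4πDt)), where n_e·A is the pore area the mass is dissolved in.
√(4πDt) = √(4π × 0.225 × 8.13) = 4.794 m, so C_max = 67.4/(0.24 × 281 × 4.794) = 0.208 kg/m³.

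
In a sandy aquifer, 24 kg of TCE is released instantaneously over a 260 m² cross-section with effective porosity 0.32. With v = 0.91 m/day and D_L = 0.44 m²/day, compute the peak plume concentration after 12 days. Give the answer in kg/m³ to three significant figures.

0.0354 kg/m³

The peak of an instantaneous 1D plume sits at x = vt; there the Gaussian factor is 1 and C_max = M/(n_e·A·√(4πDt)), where n_e·A is the pore area the mass is dissolved in.
√(4πDt) = √(4π × 0.44 × 12) = 8.146 m, so C_max = 24/(0.32 × 260 × 8.146) = 0.0354 kg/m³.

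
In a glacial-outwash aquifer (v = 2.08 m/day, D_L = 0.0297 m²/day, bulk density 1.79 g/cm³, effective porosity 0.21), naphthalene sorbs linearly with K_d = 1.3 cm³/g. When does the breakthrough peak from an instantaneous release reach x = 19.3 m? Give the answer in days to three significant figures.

Retardation factor R = 1 + ρ_b·K_d/n = 1 + 1.79 × 1.3/0.21 = 12.08.
Sorption retards both mechanisms: v_R = v/R = 0.1722 m/day, D_R = D/R = 0.002459 m²/day.
Peak time from v_R²t² + 2D_R t − x² = 0: t = (√(D_R² + v_R²x²) − D_R)/v_R².
√(D_R² + v_R²x²) = √(0.002459² + 0.1722² × 19.3²) = 3.323; v_R² = 0.02965.
t = (3.323 − 0.002459)/0.02965 = 112 days.

112 days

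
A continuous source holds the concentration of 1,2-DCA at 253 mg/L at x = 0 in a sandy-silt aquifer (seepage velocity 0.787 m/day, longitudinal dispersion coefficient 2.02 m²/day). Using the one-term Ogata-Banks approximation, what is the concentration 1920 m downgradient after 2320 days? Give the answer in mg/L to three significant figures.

41.8 mg/L

For a continuous step input, C/C₀ ≈ ½·erfc((x−vt)/(2√(Dt))).
vt = 0.787 × 2320 = 1825.84 m and 2√(Dt) = 2√(2.02 × 2320) = 136.9 m.
Argument (x−vt)/(2√(Dt)) = (1920 − 1825.84)/136.9 = 0.6878; ½·erfc(0.6878) = 0.1654.
C = 253 × 0.1654 = 41.8 mg/L.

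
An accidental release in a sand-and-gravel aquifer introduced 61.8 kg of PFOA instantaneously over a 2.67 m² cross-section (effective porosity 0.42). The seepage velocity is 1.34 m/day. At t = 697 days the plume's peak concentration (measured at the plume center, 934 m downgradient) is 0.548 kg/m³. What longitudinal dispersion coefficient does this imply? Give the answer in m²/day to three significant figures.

At the plume center C_max = M/(n_e·A·√(4πDt)), so D = M²/(4πt·(n_e·A·C_max)²).
n_e·A·C_max = 0.42 × 2.67 × 0.548 = 0.6145 kg/m.
D = 61.8²/(4π × 697 × 0.6145²) = 1.15 m²/day.

1.15 m²/day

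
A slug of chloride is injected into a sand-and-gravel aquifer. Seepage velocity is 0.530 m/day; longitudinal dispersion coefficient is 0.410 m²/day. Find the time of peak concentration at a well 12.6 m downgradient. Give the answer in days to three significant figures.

For the 1D instantaneous-source solution, setting ∂C/∂t = 0 at fixed x gives v²t² + 2Dt − x² = 0, so t = (√(D² + v²x²) − D)/v².
√(D² + v²x²) = √(0.410² + 0.530² × 12.6²) = 6.691; v² = 0.2809.
t = (6.691 − 0.410)/0.2809 = 22.4 days (vs. the pure-advection estimate x/v = 23.8 d).

22.4 days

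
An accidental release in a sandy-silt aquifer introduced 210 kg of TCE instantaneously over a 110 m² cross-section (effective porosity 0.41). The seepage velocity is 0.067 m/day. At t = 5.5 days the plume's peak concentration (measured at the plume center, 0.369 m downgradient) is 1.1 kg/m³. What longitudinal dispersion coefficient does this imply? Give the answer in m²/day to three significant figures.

0.259 m²/day

At the plume center C_max = M/(n_e·A·√(4πDt)), so D = M²/(4πt·(n_e·A·C_max)²).
n_e·A·C_max = 0.41 × 110 × 1.1 = 49.61 kg/m.
D = 210²/(4π × 5.5 × 49.61²) = 0.259 m²/day.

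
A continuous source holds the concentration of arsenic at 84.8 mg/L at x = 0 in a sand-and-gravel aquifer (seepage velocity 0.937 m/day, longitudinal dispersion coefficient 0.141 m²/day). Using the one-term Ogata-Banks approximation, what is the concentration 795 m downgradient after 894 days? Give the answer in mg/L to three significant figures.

84.5 mg/L

For a continuous step input, C/C₀ ≈ ½·erfc((x−vt)/(2√(Dt))).
vt = 0.937 × 894 = 837.678 m and 2√(Dt) = 2√(0.141 × 894) = 22.45 m.
Argument (x−vt)/(2√(Dt)) = (795 − 837.678)/22.45 = -1.901; ½·erfc(-1.901) = 0.9964.
C = 84.8 × 0.9964 = 84.5 mg/L.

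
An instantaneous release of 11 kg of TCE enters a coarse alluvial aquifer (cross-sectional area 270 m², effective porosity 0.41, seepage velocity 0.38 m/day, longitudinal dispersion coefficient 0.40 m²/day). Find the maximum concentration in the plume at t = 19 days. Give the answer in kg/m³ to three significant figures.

The peak of an instantaneous 1D plume sits at x = vt; there the Gaussian factor is 1 and C_max = M/(n_e·A·√(4πDt)), where n_e·A is the pore area the mass is dissolved in.
√(4πDt) = √(4π × 0.40 × 19) = 9.773 m, so C_max = 11/(0.41 × 270 × 9.773) = 0.0102 kg/m³.

0.0102 kg/m³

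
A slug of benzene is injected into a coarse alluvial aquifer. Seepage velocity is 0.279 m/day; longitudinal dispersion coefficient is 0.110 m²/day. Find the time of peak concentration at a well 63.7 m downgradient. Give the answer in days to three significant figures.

For the 1D instantaneous-source solution, setting ∂C/∂t = 0 at fixed x gives v²t² + 2Dt − x² = 0, so t = (√(D² + v²x²) − D)/v².
√(D² + v²x²) = √(0.110² + 0.279² × 63.7²) = 17.77; v² = 0.077841.
t = (17.77 − 0.110)/0.077841 = 227 days (vs. the pure-advection estimate x/v = 228 d).

227 days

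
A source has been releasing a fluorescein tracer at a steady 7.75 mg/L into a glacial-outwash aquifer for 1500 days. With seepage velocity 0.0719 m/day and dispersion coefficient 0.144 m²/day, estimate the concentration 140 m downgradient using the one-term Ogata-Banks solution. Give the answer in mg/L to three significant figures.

For a continuous step input, C/C₀ ≈ ½·erfc((x−vt)/(2√(Dt))).
vt = 0.0719 × 1500 = 107.85 m and 2√(Dt) = 2√(0.144 × 1500) = 29.39 m.
Argument (x−vt)/(2√(Dt)) = (140 − 107.85)/29.39 = 1.094; ½·erfc(1.094) = 0.06091.
C = 7.75 × 0.06091 = 0.472 mg/L.

0.472 mg/L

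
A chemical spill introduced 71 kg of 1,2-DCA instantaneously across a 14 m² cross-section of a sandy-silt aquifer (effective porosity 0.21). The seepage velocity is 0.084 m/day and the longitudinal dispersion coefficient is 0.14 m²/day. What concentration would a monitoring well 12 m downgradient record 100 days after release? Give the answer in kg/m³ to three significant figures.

1.44 kg/m³

For an instantaneous plane source, C(x,t) = M/(n_e·A·√(4πDt)) · exp(−(x−vt)²/(4Dt)), with n_e·A the pore (flow) area.
Plume center vt = 0.084 × 100 = 8.4 m, so the well at 12 m is 3.6 m downgradient of the peak.
√(4πDt) = 13.26 m, giving peak height M/(n_e·A·√(4πDt)) = 71/(0.21 × 14 × 13.26) = 1.821 kg/m³.
(x−vt)²/(4Dt) = (3.6)²/(4 × 0.14 × 100) = 0.2314; exp(−0.2314) = 0.7934.
C = 1.821 × 0.7934 = 1.44 kg/m³.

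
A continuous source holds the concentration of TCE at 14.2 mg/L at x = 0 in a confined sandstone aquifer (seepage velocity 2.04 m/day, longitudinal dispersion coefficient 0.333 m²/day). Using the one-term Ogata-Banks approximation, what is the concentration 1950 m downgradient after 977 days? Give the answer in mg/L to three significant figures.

13.6 mg/L

For a continuous step input, C/C₀ ≈ ½·erfc((x−vt)/(2√(Dt))).
vt = 2.04 × 977 = 1993.08 m and 2√(Dt) = 2√(0.333 × 977) = 36.07 m.
Argument (x−vt)/(2√(Dt)) = (1950 − 1993.08)/36.07 = -1.194; ½·erfc(-1.194) = 0.9543.
C = 14.2 × 0.9543 = 13.6 mg/L.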